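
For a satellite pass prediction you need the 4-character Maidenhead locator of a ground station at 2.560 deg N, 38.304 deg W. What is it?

HJ02

Add 180° to longitude and 90° to latitude: 141.70, 92.56.
Field: lon ⌊141.70/20⌋ = 7 → H; lat ⌊92.56/10⌋ = 9 → J.
Square: lon ⌊1.70/2⌋ = 0; lat ⌊2.56/1⌋ = 2.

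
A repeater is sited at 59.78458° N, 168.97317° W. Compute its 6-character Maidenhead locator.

Add 180° to longitude and 90° to latitude: 11.0268, 149.7846.
Field: lon ⌊11.0268/20⌋ = 0 → A; lat ⌊149.7846/10⌋ = 14 → O.
Square: lon ⌊11.0268/2⌋ = 5; lat ⌊9.7846/1⌋ = 9.
Subsquare: lon ⌊1.0268/0.0833333⌋ = 12 → m; lat ⌊0.7846/0.0416667⌋ = 18 → s.

AO59ms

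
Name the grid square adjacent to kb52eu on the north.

KB52ev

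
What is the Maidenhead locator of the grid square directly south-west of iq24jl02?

IQ24il91

Longitude extended square 0; −1 → -1, wraps to 9, carry into subsquare.
Longitude subsquare j = 9; −1 → 8 = i.
Latitude extended square 2; −1 → 1.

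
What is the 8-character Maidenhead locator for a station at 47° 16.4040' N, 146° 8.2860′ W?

BN67wg35

Shift to the Maidenhead origin (180°W, 90°S): lon 33.86190, lat 137.27340.
Field: lon ⌊33.86190/20⌋ = 1 → B; lat ⌊137.27340/10⌋ = 13 → N.
Square: lon ⌊13.86190/2⌋ = 6; lat ⌊7.27340/1⌋ = 7.
Subsquare: lon ⌊1.86190/0.0833333⌋ = 22 → w; lat ⌊0.27340/0.0416667⌋ = 6 → g.
Extended square: lon ⌊0.02857/0.00833333⌋ = 3; lat ⌊0.02340/0.00416667⌋ = 5.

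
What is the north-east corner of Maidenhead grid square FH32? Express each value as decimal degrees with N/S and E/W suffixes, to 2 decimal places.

17.00° S, 72.00° W

Field F=5, H=7: +5·20° lon, +7·10° lat → SW at lon -80°, lat -20°.
Square 3, 2: +3·2° lon, +2·1° lat → SW at lon -74°, lat -18°.
Cell spans 2° lon × 1° lat. NE corner is SW corner plus one full cell.
latitude 17.00° S, longitude 72.00° W.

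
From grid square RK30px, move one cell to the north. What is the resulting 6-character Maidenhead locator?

Latitude subsquare x = 23; +1 → 24, wraps to 0 = a, carry into square.
Latitude square 0; +1 → 1.
The longitude characters are unchanged.

RK31pa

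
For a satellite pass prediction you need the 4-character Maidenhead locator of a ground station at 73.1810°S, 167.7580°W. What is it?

AB66

Add 180° to longitude and 90° to latitude: 12.24, 16.82.
Field (20°×10°, letters A–R): 12.24/20 → 0 → A, 16.82/10 → 1 → B; chars AB.
Square (2°×1°, digits 0–9): 12.24/2 → 6, 6.82/1 → 6; chars 66.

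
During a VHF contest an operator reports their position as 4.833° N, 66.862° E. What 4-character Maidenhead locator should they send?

Add 180° to longitude and 90° to latitude: 246.86, 94.83.
Field (20°×10°, letters A–R): 246.86/20 → 12 → M, 94.83/10 → 9 → J; chars MJ.
Square (2°×1°, digits 0–9): 6.86/2 → 3, 4.83/1 → 4; chars 34.

MJ34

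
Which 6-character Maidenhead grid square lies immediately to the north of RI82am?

RI82an

Latitude subsquare m = 12; +1 → 13 = n.
The longitude characters are unchanged.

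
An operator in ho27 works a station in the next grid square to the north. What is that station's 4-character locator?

HO28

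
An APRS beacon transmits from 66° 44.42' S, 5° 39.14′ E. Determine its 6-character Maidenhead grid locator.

JC23tg

Add 180° to longitude and 90° to latitude: 185.6523, 23.2597.
Field: lon ⌊185.6523/20⌋ = 9 → J; lat ⌊23.2597/10⌋ = 2 → C.
Square: lon ⌊5.6523/2⌋ = 2; lat ⌊3.2597/1⌋ = 3.
Subsquare: lon ⌊1.6523/0.0833333⌋ = 19 → t; lat ⌊0.2597/0.0416667⌋ = 6 → g.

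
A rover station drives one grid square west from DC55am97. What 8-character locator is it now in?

Longitude extended square 9; −1 → 8.
The latitude characters are unchanged.

DC55am87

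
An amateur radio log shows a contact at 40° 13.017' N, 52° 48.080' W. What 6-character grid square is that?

GN30of

Shift to the Maidenhead origin (180°W, 90°S): lon 127.1987, lat 130.2169.
Field (20°×10°, letters A–R): lon ⌊127.1987/20⌋ = 6 → G; lat ⌊130.2169/10⌋ = 13 → N.
Square (2°×1°, digits 0–9): lon ⌊7.1987/2⌋ = 3; lat ⌊0.2169/1⌋ = 0.
Subsquare (5′×2.5′, letters a–x): lon ⌊1.1987/0.0833333⌋ = 14 → o; lat ⌊0.2169/0.0416667⌋ = 5 → f.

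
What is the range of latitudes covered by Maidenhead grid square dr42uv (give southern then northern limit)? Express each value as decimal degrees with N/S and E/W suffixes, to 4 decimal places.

82.8750° N, 82.9167° N

Field D=3, R=17: +3·20° lon, +17·10° lat → SW at lon -120°, lat 80°.
Square 4, 2: +4·2° lon, +2·1° lat → SW at lon -112°, lat 82°.
Subsquare u=20, v=21: +20·0.0833333° lon, +21·0.0416667° lat → SW at lon -110.333°, lat 82.875°.
Cell spans 0.0833333° lon × 0.0416667° lat.
south 82.8750° N, north 82.9167° N.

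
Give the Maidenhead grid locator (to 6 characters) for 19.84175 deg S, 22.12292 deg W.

HH80wd

Add 180° to longitude and 90° to latitude: 157.8771, 70.1582.
Field: lon ⌊157.8771/20⌋ = 7 → H; lat ⌊70.1582/10⌋ = 7 → H.
Square: lon ⌊17.8771/2⌋ = 8; lat ⌊0.1582/1⌋ = 0.
Subsquare: lon ⌊1.8771/0.0833333⌋ = 22 → w; lat ⌊0.1582/0.0416667⌋ = 3 → d.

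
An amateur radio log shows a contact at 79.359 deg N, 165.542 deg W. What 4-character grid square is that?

AQ79

Offset from 180°W / 90°S: lon 14.46°, lat 169.36°.
Field (20°×10°, letters A–R): 14.46/20 → 0 → A, 169.36/10 → 16 → Q; chars AQ.
Square (2°×1°, digits 0–9): 14.46/2 → 7, 9.36/1 → 9; chars 79.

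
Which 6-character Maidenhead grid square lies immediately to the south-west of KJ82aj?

KJ72xi

Longitude subsquare a = 0; −1 → -1, wraps to 23 = x, carry into square.
Longitude square 8; −1 → 7.
Latitude subsquare j = 9; −1 → 8 = i.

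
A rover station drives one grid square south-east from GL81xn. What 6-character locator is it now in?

Longitude subsquare x = 23; +1 → 24, wraps to 0 = a, carry into square.
Longitude square 8; +1 → 9.
Latitude subsquare n = 13; −1 → 12 = m.

GL91am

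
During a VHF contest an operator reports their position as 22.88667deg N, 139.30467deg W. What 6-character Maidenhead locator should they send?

Shift to the Maidenhead origin (180°W, 90°S): lon 40.6953, lat 112.8867.
Field: 40.6953/20 → 2 → C, 112.8867/10 → 11 → L; chars CL.
Square: 0.6953/2 → 0, 2.8867/1 → 2; chars 02.
Subsquare: 0.6953/0.0833333 → 8 → i, 0.8867/0.0416667 → 21 → v; chars iv.

CL02iv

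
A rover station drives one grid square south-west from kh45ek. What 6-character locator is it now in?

KH45dj

Longitude subsquare e = 4; −1 → 3 = d.
Latitude subsquare k = 10; −1 → 9 = j.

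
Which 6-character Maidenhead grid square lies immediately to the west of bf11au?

BF01xu

Longitude subsquare a = 0; −1 → -1, wraps to 23 = x, carry into square.
Longitude square 1; −1 → 0.
The latitude characters are unchanged.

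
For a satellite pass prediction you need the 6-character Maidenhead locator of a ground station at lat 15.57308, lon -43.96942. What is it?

Offset from 180°W / 90°S: lon 136.0306°, lat 105.5731°.
Field: 136.0306/20 → 6 → G, 105.5731/10 → 10 → K; chars GK.
Square: 16.0306/2 → 8, 5.5731/1 → 5; chars 85.
Subsquare: 0.0306/0.0833333 → 0 → a, 0.5731/0.0416667 → 13 → n; chars an.

GK85an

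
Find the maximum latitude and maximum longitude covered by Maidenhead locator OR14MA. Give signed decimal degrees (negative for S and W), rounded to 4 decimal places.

84.0417, 103.0833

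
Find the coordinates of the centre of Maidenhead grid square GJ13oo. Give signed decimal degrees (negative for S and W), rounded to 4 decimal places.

Field G=6, J=9: +6·20° lon, +9·10° lat → SW at lon -60°, lat 0°.
Square 1, 3: +1·2° lon, +3·1° lat → SW at lon -58°, lat 3°.
Subsquare o=14, o=14: +14·0.0833333° lon, +14·0.0416667° lat → SW at lon -56.8333°, lat 3.58333°.
Cell spans 0.0833333° lon × 0.0416667° lat. Centre is SW corner plus half of each.
latitude 3.6042, longitude -56.7917.

3.6042, -56.7917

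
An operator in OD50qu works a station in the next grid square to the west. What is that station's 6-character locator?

Longitude subsquare q = 16; −1 → 15 = p.
The latitude characters are unchanged.

OD50pu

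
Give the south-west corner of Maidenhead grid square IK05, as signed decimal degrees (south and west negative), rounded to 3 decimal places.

Field I=8, K=10: +8·20° lon, +10·10° lat → SW at lon -20°, lat 10°.
Square 0, 5: +0·2° lon, +5·1° lat → SW at lon -20°, lat 15°.
latitude 15.000, longitude -20.000.

15.000, -20.000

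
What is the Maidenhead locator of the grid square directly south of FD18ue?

FD18ud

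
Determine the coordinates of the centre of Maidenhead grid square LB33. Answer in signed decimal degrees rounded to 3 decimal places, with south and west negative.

Field L=11, B=1: +11·20° lon, +1·10° lat → SW at lon 40°, lat -80°.
Square 3, 3: +3·2° lon, +3·1° lat → SW at lon 46°, lat -77°.
Cell spans 2° lon × 1° lat. Centre is SW corner plus half of each.
latitude -76.500, longitude 47.000.

-76.500, 47.000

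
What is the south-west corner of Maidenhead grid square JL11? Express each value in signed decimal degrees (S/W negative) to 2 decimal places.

Field J=9, L=11: +9·20° lon, +11·10° lat → SW at lon 0°, lat 20°.
Square 1, 1: +1·2° lon, +1·1° lat → SW at lon 2°, lat 21°.
latitude 21.00, longitude 2.00.

21.00, 2.00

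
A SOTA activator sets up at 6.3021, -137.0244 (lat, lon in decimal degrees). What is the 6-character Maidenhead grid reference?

CJ16lh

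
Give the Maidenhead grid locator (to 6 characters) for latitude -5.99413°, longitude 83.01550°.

NI14ma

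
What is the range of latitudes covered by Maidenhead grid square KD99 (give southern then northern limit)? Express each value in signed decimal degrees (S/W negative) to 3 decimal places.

-51.000, -50.000

Field K=10, D=3: +10·20° lon, +3·10° lat → SW at lon 20°, lat -60°.
Square 9, 9: +9·2° lon, +9·1° lat → SW at lon 38°, lat -51°.
Cell spans 2° lon × 1° lat.
south -51.000, north -50.000.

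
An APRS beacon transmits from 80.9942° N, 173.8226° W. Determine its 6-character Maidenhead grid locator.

AR30cx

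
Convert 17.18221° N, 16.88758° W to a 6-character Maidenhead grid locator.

IK17ne

Add 180° to longitude and 90° to latitude: 163.1124, 107.1822.
Field: 163.1124/20 → 8 → I, 107.1822/10 → 10 → K; chars IK.
Square: 3.1124/2 → 1, 7.1822/1 → 7; chars 17.
Subsquare: 1.1124/0.0833333 → 13 → n, 0.1822/0.0416667 → 4 → e; chars ne.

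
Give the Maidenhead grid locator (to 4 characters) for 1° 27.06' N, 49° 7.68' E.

Offset from 180°W / 90°S: lon 229.13°, lat 91.45°.
Field: lon ⌊229.13/20⌋ = 11 → L; lat ⌊91.45/10⌋ = 9 → J.
Square: lon ⌊9.13/2⌋ = 4; lat ⌊1.45/1⌋ = 1.

LJ41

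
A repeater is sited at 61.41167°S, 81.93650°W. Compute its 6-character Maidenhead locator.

EC98ao

Offset from 180°W / 90°S: lon 98.0635°, lat 28.5883°.
Field: lon ⌊98.0635/20⌋ = 4 → E; lat ⌊28.5883/10⌋ = 2 → C.
Square: lon ⌊18.0635/2⌋ = 9; lat ⌊8.5883/1⌋ = 8.
Subsquare: lon ⌊0.0635/0.0833333⌋ = 0 → a; lat ⌊0.5883/0.0416667⌋ = 14 → o.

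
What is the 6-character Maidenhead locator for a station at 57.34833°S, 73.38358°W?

Offset from 180°W / 90°S: lon 106.6164°, lat 32.6517°.
Field: lon ⌊106.6164/20⌋ = 5 → F; lat ⌊32.6517/10⌋ = 3 → D.
Square: lon ⌊6.6164/2⌋ = 3; lat ⌊2.6517/1⌋ = 2.
Subsquare: lon ⌊0.6164/0.0833333⌋ = 7 → h; lat ⌊0.6517/0.0416667⌋ = 15 → p.

FD32hp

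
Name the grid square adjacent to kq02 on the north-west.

Longitude square 0; −1 → -1, wraps to 9, carry into field.
Longitude field K = 10; −1 → 9 = J.
Latitude square 2; +1 → 3.

JQ93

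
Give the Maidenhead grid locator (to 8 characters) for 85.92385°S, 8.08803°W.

IA54wb98

Add 180° to longitude and 90° to latitude: 171.91197, 4.07615.
Field (20°×10°, letters A–R): 171.91197/20 → 8 → I, 4.07615/10 → 0 → A; chars IA.
Square (2°×1°, digits 0–9): 11.91197/2 → 5, 4.07615/1 → 4; chars 54.
Subsquare (5′×2.5′, letters a–x): 1.91197/0.0833333 → 22 → w, 0.07615/0.0416667 → 1 → b; chars wb.
Extended square (30″×15″, digits 0–9): 0.07864/0.00833333 → 9, 0.03448/0.00416667 → 8; chars 98.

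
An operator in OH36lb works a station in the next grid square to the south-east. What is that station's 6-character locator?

OH36ma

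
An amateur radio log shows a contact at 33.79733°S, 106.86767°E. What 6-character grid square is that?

Offset from 180°W / 90°S: lon 286.8677°, lat 56.2027°.
Field (20°×10°, letters A–R): 286.8677/20 → 14 → O, 56.2027/10 → 5 → F; chars OF.
Square (2°×1°, digits 0–9): 6.8677/2 → 3, 6.2027/1 → 6; chars 36.
Subsquare (5′×2.5′, letters a–x): 0.8677/0.0833333 → 10 → k, 0.2027/0.0416667 → 4 → e; chars ke.

OF36ke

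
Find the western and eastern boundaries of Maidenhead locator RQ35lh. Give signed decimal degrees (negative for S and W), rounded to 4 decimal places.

Field R=17, Q=16: +17·20° lon, +16·10° lat → SW at lon 160°, lat 70°.
Square 3, 5: +3·2° lon, +5·1° lat → SW at lon 166°, lat 75°.
Subsquare l=11, h=7: +11·0.0833333° lon, +7·0.0416667° lat → SW at lon 166.917°, lat 75.2917°.
Cell spans 0.0833333° lon × 0.0416667° lat.
west 166.9167, east 167.0000.

166.9167, 167.0000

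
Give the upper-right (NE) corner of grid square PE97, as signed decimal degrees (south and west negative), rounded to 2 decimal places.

Field P=15, E=4: +15·20° lon, +4·10° lat → SW at lon 120°, lat -50°.
Square 9, 7: +9·2° lon, +7·1° lat → SW at lon 138°, lat -43°.
Cell spans 2° lon × 1° lat. NE corner is SW corner plus one full cell.
latitude -42.00, longitude 140.00.

-42.00, 140.00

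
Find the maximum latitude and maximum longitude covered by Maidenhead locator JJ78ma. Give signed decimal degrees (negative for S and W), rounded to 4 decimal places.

Field J=9, J=9: +9·20° lon, +9·10° lat → SW at lon 0°, lat 0°.
Square 7, 8: +7·2° lon, +8·1° lat → SW at lon 14°, lat 8°.
Subsquare m=12, a=0: +12·0.0833333° lon, +0·0.0416667° lat → SW at lon 15°, lat 8°.
Cell spans 0.0833333° lon × 0.0416667° lat. NE corner is SW corner plus one full cell.
latitude 8.0417, longitude 15.0833.

8.0417, 15.0833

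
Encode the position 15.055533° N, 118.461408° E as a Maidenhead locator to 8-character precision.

OK95fb53

Offset from 180°W / 90°S: lon 298.46141°, lat 105.05553°.
Field: lon ⌊298.46141/20⌋ = 14 → O; lat ⌊105.05553/10⌋ = 10 → K.
Square: lon ⌊18.46141/2⌋ = 9; lat ⌊5.05553/1⌋ = 5.
Subsquare: lon ⌊0.46141/0.0833333⌋ = 5 → f; lat ⌊0.05553/0.0416667⌋ = 1 → b.
Extended square: lon ⌊0.04474/0.00833333⌋ = 5; lat ⌊0.01387/0.00416667⌋ = 3.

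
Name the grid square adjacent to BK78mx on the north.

BK79ma

Latitude subsquare x = 23; +1 → 24, wraps to 0 = a, carry into square.
Latitude square 8; +1 → 9.
The longitude characters are unchanged.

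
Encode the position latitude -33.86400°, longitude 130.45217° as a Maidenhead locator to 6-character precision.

Offset from 180°W / 90°S: lon 310.4522°, lat 56.1360°.
Field (20°×10°, letters A–R): 310.4522/20 → 15 → P, 56.1360/10 → 5 → F; chars PF.
Square (2°×1°, digits 0–9): 10.4522/2 → 5, 6.1360/1 → 6; chars 56.
Subsquare (5′×2.5′, letters a–x): 0.4522/0.0833333 → 5 → f, 0.1360/0.0416667 → 3 → d; chars fd.

PF56fd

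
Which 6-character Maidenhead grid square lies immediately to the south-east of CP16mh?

Longitude subsquare m = 12; +1 → 13 = n.
Latitude subsquare h = 7; −1 → 6 = g.

CP16ng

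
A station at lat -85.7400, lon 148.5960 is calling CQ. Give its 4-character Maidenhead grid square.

QA44

Shift to the Maidenhead origin (180°W, 90°S): lon 328.60, lat 4.26.
Field (20°×10°, letters A–R): lon ⌊328.60/20⌋ = 16 → Q; lat ⌊4.26/10⌋ = 0 → A.
Square (2°×1°, digits 0–9): lon ⌊8.60/2⌋ = 4; lat ⌊4.26/1⌋ = 4.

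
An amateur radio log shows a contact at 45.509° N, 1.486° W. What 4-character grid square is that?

IN95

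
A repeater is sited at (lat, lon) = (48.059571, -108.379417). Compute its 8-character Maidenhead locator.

Add 180° to longitude and 90° to latitude: 71.62058, 138.05957.
Field: lon ⌊71.62058/20⌋ = 3 → D; lat ⌊138.05957/10⌋ = 13 → N.
Square: lon ⌊11.62058/2⌋ = 5; lat ⌊8.05957/1⌋ = 8.
Subsquare: lon ⌊1.62058/0.0833333⌋ = 19 → t; lat ⌊0.05957/0.0416667⌋ = 1 → b.
Extended square: lon ⌊0.03725/0.00833333⌋ = 4; lat ⌊0.01790/0.00416667⌋ = 4.

DN58tb44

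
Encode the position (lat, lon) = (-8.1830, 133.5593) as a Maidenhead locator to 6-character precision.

PI61st

Shift to the Maidenhead origin (180°W, 90°S): lon 313.5593, lat 81.8170.
Field: 313.5593/20 → 15 → P, 81.8170/10 → 8 → I; chars PI.
Square: 13.5593/2 → 6, 1.8170/1 → 1; chars 61.
Subsquare: 1.5593/0.0833333 → 18 → s, 0.8170/0.0416667 → 19 → t; chars st.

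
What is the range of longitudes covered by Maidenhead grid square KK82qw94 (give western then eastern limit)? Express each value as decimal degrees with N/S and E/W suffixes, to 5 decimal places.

37.40833° E, 37.41667° E

Field K=10, K=10: +10·20° lon, +10·10° lat → SW at lon 20°, lat 10°.
Square 8, 2: +8·2° lon, +2·1° lat → SW at lon 36°, lat 12°.
Subsquare q=16, w=22: +16·0.0833333° lon, +22·0.0416667° lat → SW at lon 37.3333°, lat 12.9167°.
Extended square 9, 4: +9·0.00833333° lon, +4·0.00416667° lat → SW at lon 37.4083°, lat 12.9333°.
Cell spans 0.00833333° lon × 0.00416667° lat.
west 37.40833° E, east 37.41667° E.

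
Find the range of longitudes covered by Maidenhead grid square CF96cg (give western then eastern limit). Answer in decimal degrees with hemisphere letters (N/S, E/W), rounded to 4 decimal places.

121.8333° W, 121.7500° W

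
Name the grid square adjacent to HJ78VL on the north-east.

HJ78wm

Longitude subsquare v = 21; +1 → 22 = w.
Latitude subsquare l = 11; +1 → 12 = m.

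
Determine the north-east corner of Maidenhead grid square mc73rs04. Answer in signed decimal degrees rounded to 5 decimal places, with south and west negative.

Field M=12, C=2: +12·20° lon, +2·10° lat → SW at lon 60°, lat -70°.
Square 7, 3: +7·2° lon, +3·1° lat → SW at lon 74°, lat -67°.
Subsquare r=17, s=18: +17·0.0833333° lon, +18·0.0416667° lat → SW at lon 75.4167°, lat -66.25°.
Extended square 0, 4: +0·0.00833333° lon, +4·0.00416667° lat → SW at lon 75.4167°, lat -66.2333°.
Cell spans 0.00833333° lon × 0.00416667° lat. NE corner is SW corner plus one full cell.
latitude -66.22917, longitude 75.42500.

-66.22917, 75.42500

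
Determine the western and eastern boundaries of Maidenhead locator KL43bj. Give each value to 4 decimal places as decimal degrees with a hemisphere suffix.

Field K=10, L=11: +10·20° lon, +11·10° lat → SW at lon 20°, lat 20°.
Square 4, 3: +4·2° lon, +3·1° lat → SW at lon 28°, lat 23°.
Subsquare b=1, j=9: +1·0.0833333° lon, +9·0.0416667° lat → SW at lon 28.0833°, lat 23.375°.
Cell spans 0.0833333° lon × 0.0416667° lat.
west 28.0833° E, east 28.1667° E.

28.0833° E, 28.1667° E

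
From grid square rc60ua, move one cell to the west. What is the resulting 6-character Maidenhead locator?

RC60ta

Longitude subsquare u = 20; −1 → 19 = t.
The latitude characters are unchanged.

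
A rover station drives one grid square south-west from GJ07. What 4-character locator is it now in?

FJ96

Longitude square 0; −1 → -1, wraps to 9, carry into field.
Longitude field G = 6; −1 → 5 = F.
Latitude square 7; −1 → 6.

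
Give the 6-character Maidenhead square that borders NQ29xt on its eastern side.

Longitude subsquare x = 23; +1 → 24, wraps to 0 = a, carry into square.
Longitude square 2; +1 → 3.
The latitude characters are unchanged.

NQ39at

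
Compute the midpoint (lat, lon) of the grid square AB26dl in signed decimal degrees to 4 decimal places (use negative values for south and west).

-73.5208, -175.7083

Field A=0, B=1: +0·20° lon, +1·10° lat → SW at lon -180°, lat -80°.
Square 2, 6: +2·2° lon, +6·1° lat → SW at lon -176°, lat -74°.
Subsquare d=3, l=11: +3·0.0833333° lon, +11·0.0416667° lat → SW at lon -175.75°, lat -73.5417°.
Cell spans 0.0833333° lon × 0.0416667° lat. Centre is SW corner plus half of each.
latitude -73.5208, longitude -175.7083.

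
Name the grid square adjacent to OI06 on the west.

NI96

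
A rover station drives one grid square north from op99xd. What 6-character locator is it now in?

Latitude subsquare d = 3; +1 → 4 = e.
The longitude characters are unchanged.

OP99xe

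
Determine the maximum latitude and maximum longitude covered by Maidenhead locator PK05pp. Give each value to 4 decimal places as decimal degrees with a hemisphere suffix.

15.6667° N, 121.3333° E

Field P=15, K=10: +15·20° lon, +10·10° lat → SW at lon 120°, lat 10°.
Square 0, 5: +0·2° lon, +5·1° lat → SW at lon 120°, lat 15°.
Subsquare p=15, p=15: +15·0.0833333° lon, +15·0.0416667° lat → SW at lon 121.25°, lat 15.625°.
Cell spans 0.0833333° lon × 0.0416667° lat. NE corner is SW corner plus one full cell.
latitude 15.6667° N, longitude 121.3333° E.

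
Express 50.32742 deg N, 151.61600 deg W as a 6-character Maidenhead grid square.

Add 180° to longitude and 90° to latitude: 28.3840, 140.3274.
Field: lon ⌊28.3840/20⌋ = 1 → B; lat ⌊140.3274/10⌋ = 14 → O.
Square: lon ⌊8.3840/2⌋ = 4; lat ⌊0.3274/1⌋ = 0.
Subsquare: lon ⌊0.3840/0.0833333⌋ = 4 → e; lat ⌊0.3274/0.0416667⌋ = 7 → h.

BO40eh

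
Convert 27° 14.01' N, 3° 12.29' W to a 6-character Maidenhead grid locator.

IL87jf

Offset from 180°W / 90°S: lon 176.7952°, lat 117.2335°.
Field: 176.7952/20 → 8 → I, 117.2335/10 → 11 → L; chars IL.
Square: 16.7952/2 → 8, 7.2335/1 → 7; chars 87.
Subsquare: 0.7952/0.0833333 → 9 → j, 0.2335/0.0416667 → 5 → f; chars jf.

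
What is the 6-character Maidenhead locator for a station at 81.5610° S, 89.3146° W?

Offset from 180°W / 90°S: lon 90.6854°, lat 8.4390°.
Field (20°×10°, letters A–R): 90.6854/20 → 4 → E, 8.4390/10 → 0 → A; chars EA.
Square (2°×1°, digits 0–9): 10.6854/2 → 5, 8.4390/1 → 8; chars 58.
Subsquare (5′×2.5′, letters a–x): 0.6854/0.0833333 → 8 → i, 0.4390/0.0416667 → 10 → k; chars ik.

EA58ik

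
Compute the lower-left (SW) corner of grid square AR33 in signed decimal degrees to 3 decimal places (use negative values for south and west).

83.000, -174.000

Field A=0, R=17: +0·20° lon, +17·10° lat → SW at lon -180°, lat 80°.
Square 3, 3: +3·2° lon, +3·1° lat → SW at lon -174°, lat 83°.
latitude 83.000, longitude -174.000.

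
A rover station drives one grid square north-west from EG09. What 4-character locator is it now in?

Longitude square 0; −1 → -1, wraps to 9, carry into field.
Longitude field E = 4; −1 → 3 = D.
Latitude square 9; +1 → 10, wraps to 0, carry into field.
Latitude field G = 6; +1 → 7 = H.

DH90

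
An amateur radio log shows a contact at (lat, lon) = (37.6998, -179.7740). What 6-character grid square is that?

AM07cq

Add 180° to longitude and 90° to latitude: 0.2260, 127.6998.
Field: 0.2260/20 → 0 → A, 127.6998/10 → 12 → M; chars AM.
Square: 0.2260/2 → 0, 7.6998/1 → 7; chars 07.
Subsquare: 0.2260/0.0833333 → 2 → c, 0.6998/0.0416667 → 16 → q; chars cq.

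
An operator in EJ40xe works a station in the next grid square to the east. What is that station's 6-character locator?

Longitude subsquare x = 23; +1 → 24, wraps to 0 = a, carry into square.
Longitude square 4; +1 → 5.
The latitude characters are unchanged.

EJ50ae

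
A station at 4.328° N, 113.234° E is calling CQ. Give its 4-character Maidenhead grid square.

OJ64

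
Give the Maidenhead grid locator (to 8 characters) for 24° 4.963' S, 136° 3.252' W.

CG15xw30

Shift to the Maidenhead origin (180°W, 90°S): lon 43.94580, lat 65.91728.
Field: lon ⌊43.94580/20⌋ = 2 → C; lat ⌊65.91728/10⌋ = 6 → G.
Square: lon ⌊3.94580/2⌋ = 1; lat ⌊5.91728/1⌋ = 5.
Subsquare: lon ⌊1.94580/0.0833333⌋ = 23 → x; lat ⌊0.91728/0.0416667⌋ = 22 → w.
Extended square: lon ⌊0.02913/0.00833333⌋ = 3; lat ⌊0.00062/0.00416667⌋ = 0.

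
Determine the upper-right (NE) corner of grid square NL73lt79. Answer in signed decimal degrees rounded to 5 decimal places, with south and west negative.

Field N=13, L=11: +13·20° lon, +11·10° lat → SW at lon 80°, lat 20°.
Square 7, 3: +7·2° lon, +3·1° lat → SW at lon 94°, lat 23°.
Subsquare l=11, t=19: +11·0.0833333° lon, +19·0.0416667° lat → SW at lon 94.9167°, lat 23.7917°.
Extended square 7, 9: +7·0.00833333° lon, +9·0.00416667° lat → SW at lon 94.975°, lat 23.8292°.
Cell spans 0.00833333° lon × 0.00416667° lat. NE corner is SW corner plus one full cell.
latitude 23.83333, longitude 94.98333.

23.83333, 94.98333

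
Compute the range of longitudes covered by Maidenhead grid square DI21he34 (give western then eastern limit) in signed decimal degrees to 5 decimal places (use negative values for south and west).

-115.39167, -115.38333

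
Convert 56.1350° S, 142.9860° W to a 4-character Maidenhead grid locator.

BD83

Shift to the Maidenhead origin (180°W, 90°S): lon 37.01, lat 33.87.
Field: lon ⌊37.01/20⌋ = 1 → B; lat ⌊33.87/10⌋ = 3 → D.
Square: lon ⌊17.01/2⌋ = 8; lat ⌊3.87/1⌋ = 3.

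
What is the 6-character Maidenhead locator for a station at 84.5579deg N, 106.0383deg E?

OR34an

Add 180° to longitude and 90° to latitude: 286.0383, 174.5579.
Field: lon ⌊286.0383/20⌋ = 14 → O; lat ⌊174.5579/10⌋ = 17 → R.
Square: lon ⌊6.0383/2⌋ = 3; lat ⌊4.5579/1⌋ = 4.
Subsquare: lon ⌊0.0383/0.0833333⌋ = 0 → a; lat ⌊0.5579/0.0416667⌋ = 13 → n.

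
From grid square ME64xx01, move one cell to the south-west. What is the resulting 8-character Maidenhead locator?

Longitude extended square 0; −1 → -1, wraps to 9, carry into subsquare.
Longitude subsquare x = 23; −1 → 22 = w.
Latitude extended square 1; −1 → 0.

ME64wx90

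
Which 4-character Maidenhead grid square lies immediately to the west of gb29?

GB19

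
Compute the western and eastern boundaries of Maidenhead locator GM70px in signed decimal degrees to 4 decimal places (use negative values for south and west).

-44.7500, -44.6667

Field G=6, M=12: +6·20° lon, +12·10° lat → SW at lon -60°, lat 30°.
Square 7, 0: +7·2° lon, +0·1° lat → SW at lon -46°, lat 30°.
Subsquare p=15, x=23: +15·0.0833333° lon, +23·0.0416667° lat → SW at lon -44.75°, lat 30.9583°.
Cell spans 0.0833333° lon × 0.0416667° lat.
west -44.7500, east -44.6667.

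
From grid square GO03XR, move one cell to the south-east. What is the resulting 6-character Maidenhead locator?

Longitude subsquare x = 23; +1 → 24, wraps to 0 = a, carry into square.
Longitude square 0; +1 → 1.
Latitude subsquare r = 17; −1 → 16 = q.

GO13aq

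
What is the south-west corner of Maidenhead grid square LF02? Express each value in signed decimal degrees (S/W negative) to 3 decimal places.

-38.000, 40.000

Field L=11, F=5: +11·20° lon, +5·10° lat → SW at lon 40°, lat -40°.
Square 0, 2: +0·2° lon, +2·1° lat → SW at lon 40°, lat -38°.
latitude -38.000, longitude 40.000.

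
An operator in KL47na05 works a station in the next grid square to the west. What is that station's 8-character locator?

KL47ma95

Longitude extended square 0; −1 → -1, wraps to 9, carry into subsquare.
Longitude subsquare n = 13; −1 → 12 = m.
The latitude characters are unchanged.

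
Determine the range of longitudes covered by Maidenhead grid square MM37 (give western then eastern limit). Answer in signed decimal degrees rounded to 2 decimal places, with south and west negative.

66.00, 68.00

Field M=12, M=12: +12·20° lon, +12·10° lat → SW at lon 60°, lat 30°.
Square 3, 7: +3·2° lon, +7·1° lat → SW at lon 66°, lat 37°.
Cell spans 2° lon × 1° lat.
west 66.00, east 68.00.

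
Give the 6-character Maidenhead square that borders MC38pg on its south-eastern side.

MC38qf

Longitude subsquare p = 15; +1 → 16 = q.
Latitude subsquare g = 6; −1 → 5 = f.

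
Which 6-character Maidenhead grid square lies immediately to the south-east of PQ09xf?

PQ19ae

Longitude subsquare x = 23; +1 → 24, wraps to 0 = a, carry into square.
Longitude square 0; +1 → 1.
Latitude subsquare f = 5; −1 → 4 = e.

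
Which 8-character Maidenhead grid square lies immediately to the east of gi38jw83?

GI38jw93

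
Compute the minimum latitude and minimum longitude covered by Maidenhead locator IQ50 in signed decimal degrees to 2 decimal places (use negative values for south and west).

70.00, -10.00

Field I=8, Q=16: +8·20° lon, +16·10° lat → SW at lon -20°, lat 70°.
Square 5, 0: +5·2° lon, +0·1° lat → SW at lon -10°, lat 70°.
latitude 70.00, longitude -10.00.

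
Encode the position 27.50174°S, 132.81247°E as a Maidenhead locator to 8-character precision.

PG62jl79

Shift to the Maidenhead origin (180°W, 90°S): lon 312.81247, lat 62.49826.
Field: 312.81247/20 → 15 → P, 62.49826/10 → 6 → G; chars PG.
Square: 12.81247/2 → 6, 2.49826/1 → 2; chars 62.
Subsquare: 0.81247/0.0833333 → 9 → j, 0.49826/0.0416667 → 11 → l; chars jl.
Extended square: 0.06247/0.00833333 → 7, 0.03993/0.00416667 → 9; chars 79.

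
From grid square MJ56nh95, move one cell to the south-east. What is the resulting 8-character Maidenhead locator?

MJ56oh04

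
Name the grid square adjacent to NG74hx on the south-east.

NG74iw

Longitude subsquare h = 7; +1 → 8 = i.
Latitude subsquare x = 23; −1 → 22 = w.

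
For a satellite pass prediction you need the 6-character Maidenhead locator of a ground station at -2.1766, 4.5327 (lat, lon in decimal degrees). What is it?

JI27gt

Add 180° to longitude and 90° to latitude: 184.5327, 87.8234.
Field: lon ⌊184.5327/20⌋ = 9 → J; lat ⌊87.8234/10⌋ = 8 → I.
Square: lon ⌊4.5327/2⌋ = 2; lat ⌊7.8234/1⌋ = 7.
Subsquare: lon ⌊0.5327/0.0833333⌋ = 6 → g; lat ⌊0.8234/0.0416667⌋ = 19 → t.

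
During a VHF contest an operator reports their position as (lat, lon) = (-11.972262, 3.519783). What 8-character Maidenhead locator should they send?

Shift to the Maidenhead origin (180°W, 90°S): lon 183.51978, lat 78.02774.
Field: 183.51978/20 → 9 → J, 78.02774/10 → 7 → H; chars JH.
Square: 3.51978/2 → 1, 8.02774/1 → 8; chars 18.
Subsquare: 1.51978/0.0833333 → 18 → s, 0.02774/0.0416667 → 0 → a; chars sa.
Extended square: 0.01978/0.00833333 → 2, 0.02774/0.00416667 → 6; chars 26.

JH18sa26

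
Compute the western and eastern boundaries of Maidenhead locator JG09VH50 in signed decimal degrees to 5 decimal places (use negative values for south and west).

1.79167, 1.80000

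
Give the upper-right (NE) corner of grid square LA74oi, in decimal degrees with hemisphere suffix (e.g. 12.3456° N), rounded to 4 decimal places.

85.6250° S, 55.2500° E

Field L=11, A=0: +11·20° lon, +0·10° lat → SW at lon 40°, lat -90°.
Square 7, 4: +7·2° lon, +4·1° lat → SW at lon 54°, lat -86°.
Subsquare o=14, i=8: +14·0.0833333° lon, +8·0.0416667° lat → SW at lon 55.1667°, lat -85.6667°.
Cell spans 0.0833333° lon × 0.0416667° lat. NE corner is SW corner plus one full cell.
latitude 85.6250° S, longitude 55.2500° E.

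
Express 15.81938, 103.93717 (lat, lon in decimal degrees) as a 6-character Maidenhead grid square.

OK15xt

Offset from 180°W / 90°S: lon 283.9372°, lat 105.8194°.
Field (20°×10°, letters A–R): lon ⌊283.9372/20⌋ = 14 → O; lat ⌊105.8194/10⌋ = 10 → K.
Square (2°×1°, digits 0–9): lon ⌊3.9372/2⌋ = 1; lat ⌊5.8194/1⌋ = 5.
Subsquare (5′×2.5′, letters a–x): lon ⌊1.9372/0.0833333⌋ = 23 → x; lat ⌊0.8194/0.0416667⌋ = 19 → t.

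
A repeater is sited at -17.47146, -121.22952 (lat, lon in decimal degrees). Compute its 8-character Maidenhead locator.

CH92jm26

Add 180° to longitude and 90° to latitude: 58.77048, 72.52854.
Field: lon ⌊58.77048/20⌋ = 2 → C; lat ⌊72.52854/10⌋ = 7 → H.
Square: lon ⌊18.77048/2⌋ = 9; lat ⌊2.52854/1⌋ = 2.
Subsquare: lon ⌊0.77048/0.0833333⌋ = 9 → j; lat ⌊0.52854/0.0416667⌋ = 12 → m.
Extended square: lon ⌊0.02048/0.00833333⌋ = 2; lat ⌊0.02854/0.00416667⌋ = 6.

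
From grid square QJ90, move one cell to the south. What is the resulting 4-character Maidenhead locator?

Latitude square 0; −1 → -1, wraps to 9, carry into field.
Latitude field J = 9; −1 → 8 = I.
The longitude characters are unchanged.

QI99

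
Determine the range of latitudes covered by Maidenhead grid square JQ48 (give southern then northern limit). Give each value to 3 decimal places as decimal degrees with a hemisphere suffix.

78.000° N, 79.000° N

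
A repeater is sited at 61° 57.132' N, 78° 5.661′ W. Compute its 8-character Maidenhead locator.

FP01ww88

Add 180° to longitude and 90° to latitude: 101.90565, 151.95220.
Field (20°×10°, letters A–R): lon ⌊101.90565/20⌋ = 5 → F; lat ⌊151.95220/10⌋ = 15 → P.
Square (2°×1°, digits 0–9): lon ⌊1.90565/2⌋ = 0; lat ⌊1.95220/1⌋ = 1.
Subsquare (5′×2.5′, letters a–x): lon ⌊1.90565/0.0833333⌋ = 22 → w; lat ⌊0.95220/0.0416667⌋ = 22 → w.
Extended square (30″×15″, digits 0–9): lon ⌊0.07232/0.00833333⌋ = 8; lat ⌊0.03553/0.00416667⌋ = 8.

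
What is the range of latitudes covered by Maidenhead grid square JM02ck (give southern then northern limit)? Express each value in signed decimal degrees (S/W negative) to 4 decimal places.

Field J=9, M=12: +9·20° lon, +12·10° lat → SW at lon 0°, lat 30°.
Square 0, 2: +0·2° lon, +2·1° lat → SW at lon 0°, lat 32°.
Subsquare c=2, k=10: +2·0.0833333° lon, +10·0.0416667° lat → SW at lon 0.166667°, lat 32.4167°.
Cell spans 0.0833333° lon × 0.0416667° lat.
south 32.4167, north 32.4583.

32.4167, 32.4583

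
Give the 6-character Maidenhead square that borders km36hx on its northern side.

Latitude subsquare x = 23; +1 → 24, wraps to 0 = a, carry into square.
Latitude square 6; +1 → 7.
The longitude characters are unchanged.

KM37ha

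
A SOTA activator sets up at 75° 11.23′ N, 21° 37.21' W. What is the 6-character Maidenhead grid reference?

Shift to the Maidenhead origin (180°W, 90°S): lon 158.3798, lat 165.1872.
Field: 158.3798/20 → 7 → H, 165.1872/10 → 16 → Q; chars HQ.
Square: 18.3798/2 → 9, 5.1872/1 → 5; chars 95.
Subsquare: 0.3798/0.0833333 → 4 → e, 0.1872/0.0416667 → 4 → e; chars ee.

HQ95ee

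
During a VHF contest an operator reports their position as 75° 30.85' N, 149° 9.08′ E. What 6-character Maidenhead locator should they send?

QQ45nm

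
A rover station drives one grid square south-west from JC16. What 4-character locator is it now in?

Longitude square 1; −1 → 0.
Latitude square 6; −1 → 5.

JC05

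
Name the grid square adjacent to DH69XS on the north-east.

DH79at

Longitude subsquare x = 23; +1 → 24, wraps to 0 = a, carry into square.
Longitude square 6; +1 → 7.
Latitude subsquare s = 18; +1 → 19 = t.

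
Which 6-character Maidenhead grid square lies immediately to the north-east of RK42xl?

Longitude subsquare x = 23; +1 → 24, wraps to 0 = a, carry into square.
Longitude square 4; +1 → 5.
Latitude subsquare l = 11; +1 → 12 = m.

RK52am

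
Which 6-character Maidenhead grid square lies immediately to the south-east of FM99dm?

FM99el

Longitude subsquare d = 3; +1 → 4 = e.
Latitude subsquare m = 12; −1 → 11 = l.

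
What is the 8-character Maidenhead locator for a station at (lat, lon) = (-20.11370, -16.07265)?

Add 180° to longitude and 90° to latitude: 163.92735, 69.88630.
Field: 163.92735/20 → 8 → I, 69.88630/10 → 6 → G; chars IG.
Square: 3.92735/2 → 1, 9.88630/1 → 9; chars 19.
Subsquare: 1.92735/0.0833333 → 23 → x, 0.88630/0.0416667 → 21 → v; chars xv.
Extended square: 0.01068/0.00833333 → 1, 0.01130/0.00416667 → 2; chars 12.

IG19xv12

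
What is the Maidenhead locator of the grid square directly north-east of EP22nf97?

EP22of08

Longitude extended square 9; +1 → 10, wraps to 0, carry into subsquare.
Longitude subsquare n = 13; +1 → 14 = o.
Latitude extended square 7; +1 → 8.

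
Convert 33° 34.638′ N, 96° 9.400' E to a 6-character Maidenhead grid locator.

NM83bn

Offset from 180°W / 90°S: lon 276.1567°, lat 123.5773°.
Field: lon ⌊276.1567/20⌋ = 13 → N; lat ⌊123.5773/10⌋ = 12 → M.
Square: lon ⌊16.1567/2⌋ = 8; lat ⌊3.5773/1⌋ = 3.
Subsquare: lon ⌊0.1567/0.0833333⌋ = 1 → b; lat ⌊0.5773/0.0416667⌋ = 13 → n.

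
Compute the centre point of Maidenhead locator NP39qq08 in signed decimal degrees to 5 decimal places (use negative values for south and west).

69.70208, 87.33750

Field N=13, P=15: +13·20° lon, +15·10° lat → SW at lon 80°, lat 60°.
Square 3, 9: +3·2° lon, +9·1° lat → SW at lon 86°, lat 69°.
Subsquare q=16, q=16: +16·0.0833333° lon, +16·0.0416667° lat → SW at lon 87.3333°, lat 69.6667°.
Extended square 0, 8: +0·0.00833333° lon, +8·0.00416667° lat → SW at lon 87.3333°, lat 69.7°.
Cell spans 0.00833333° lon × 0.00416667° lat. Centre is SW corner plus half of each.
latitude 69.70208, longitude 87.33750.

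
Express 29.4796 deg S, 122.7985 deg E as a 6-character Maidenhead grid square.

Offset from 180°W / 90°S: lon 302.7985°, lat 60.5204°.
Field: lon ⌊302.7985/20⌋ = 15 → P; lat ⌊60.5204/10⌋ = 6 → G.
Square: lon ⌊2.7985/2⌋ = 1; lat ⌊0.5204/1⌋ = 0.
Subsquare: lon ⌊0.7985/0.0833333⌋ = 9 → j; lat ⌊0.5204/0.0416667⌋ = 12 → m.

PG10jm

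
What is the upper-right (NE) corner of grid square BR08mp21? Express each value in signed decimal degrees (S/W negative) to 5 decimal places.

88.63333, -158.97500

Field B=1, R=17: +1·20° lon, +17·10° lat → SW at lon -160°, lat 80°.
Square 0, 8: +0·2° lon, +8·1° lat → SW at lon -160°, lat 88°.
Subsquare m=12, p=15: +12·0.0833333° lon, +15·0.0416667° lat → SW at lon -159°, lat 88.625°.
Extended square 2, 1: +2·0.00833333° lon, +1·0.00416667° lat → SW at lon -158.983°, lat 88.6292°.
Cell spans 0.00833333° lon × 0.00416667° lat. NE corner is SW corner plus one full cell.
latitude 88.63333, longitude -158.97500.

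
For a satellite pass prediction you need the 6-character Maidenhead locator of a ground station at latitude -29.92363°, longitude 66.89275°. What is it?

MG30kb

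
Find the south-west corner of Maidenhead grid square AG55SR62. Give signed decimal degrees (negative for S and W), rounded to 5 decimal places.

-24.28333, -168.45000

Field A=0, G=6: +0·20° lon, +6·10° lat → SW at lon -180°, lat -30°.
Square 5, 5: +5·2° lon, +5·1° lat → SW at lon -170°, lat -25°.
Subsquare s=18, r=17: +18·0.0833333° lon, +17·0.0416667° lat → SW at lon -168.5°, lat -24.2917°.
Extended square 6, 2: +6·0.00833333° lon, +2·0.00416667° lat → SW at lon -168.45°, lat -24.2833°.
latitude -24.28333, longitude -168.45000.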